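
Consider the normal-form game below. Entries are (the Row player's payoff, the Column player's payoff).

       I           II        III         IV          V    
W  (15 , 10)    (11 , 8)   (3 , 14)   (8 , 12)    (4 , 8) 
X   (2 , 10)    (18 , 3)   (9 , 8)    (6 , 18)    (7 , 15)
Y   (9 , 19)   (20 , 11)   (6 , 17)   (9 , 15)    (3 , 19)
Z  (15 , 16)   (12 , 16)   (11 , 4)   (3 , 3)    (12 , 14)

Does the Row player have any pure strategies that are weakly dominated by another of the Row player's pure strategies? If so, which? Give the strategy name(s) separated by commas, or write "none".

none

W is not dominated — it holds its own against X at I (15>2); Y at I (15>9); Z at IV (8>3).
Nothing dominates X: W at II (18>11); Y at III (9>6); Z at II (18>12).
Y: no other strategy beats it everywhere (W at II (20>11); X at I (9>2); Z at II (20>12)).
Nothing dominates Z: W at II (12>11); X at I (15>2); Y at I (15>9).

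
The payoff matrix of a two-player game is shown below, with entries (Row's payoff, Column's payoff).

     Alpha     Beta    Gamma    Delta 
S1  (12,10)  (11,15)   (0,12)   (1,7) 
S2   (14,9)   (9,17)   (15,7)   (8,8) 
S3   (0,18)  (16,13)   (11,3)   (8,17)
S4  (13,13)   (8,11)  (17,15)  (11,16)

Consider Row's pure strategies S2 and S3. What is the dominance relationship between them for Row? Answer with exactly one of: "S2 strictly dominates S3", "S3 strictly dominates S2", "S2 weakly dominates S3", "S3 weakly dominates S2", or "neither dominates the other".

neither dominates the other

S2's payoffs vs S3's, by Column's action — Alpha: 14>0, Beta: 9<16, Gamma: 15>11, Delta: 8=8.
S2 does better at Alpha, Gamma but worse at Beta; neither strategy dominates the other.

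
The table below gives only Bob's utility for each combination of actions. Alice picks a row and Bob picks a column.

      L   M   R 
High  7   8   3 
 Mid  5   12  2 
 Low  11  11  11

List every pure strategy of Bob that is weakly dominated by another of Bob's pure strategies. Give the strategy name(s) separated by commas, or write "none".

L, R

L: dominated, since M does at least as well everywhere (High: 8>7, Mid: 12>5, Low: 11=11).
M: no other strategy beats it everywhere (L at High (8>7); R at High (8>3)).
R is weakly dominated by L (High: 7>3, Mid: 5>2, Low: 11=11).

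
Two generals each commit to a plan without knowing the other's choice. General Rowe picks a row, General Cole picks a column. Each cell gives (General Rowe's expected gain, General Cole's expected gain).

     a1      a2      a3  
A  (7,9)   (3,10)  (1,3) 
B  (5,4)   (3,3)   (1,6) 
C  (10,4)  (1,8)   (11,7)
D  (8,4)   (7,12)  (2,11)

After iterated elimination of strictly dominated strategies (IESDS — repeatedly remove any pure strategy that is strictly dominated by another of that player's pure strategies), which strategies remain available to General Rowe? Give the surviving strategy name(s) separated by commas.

Row A is eliminated: D beats it against every remaining column (a1: 8>7, a2: 7>3, a3: 2>1).
For General Rowe, D strictly dominates B on the remaining columns (a1: 8>5, a2: 7>3, a3: 2>1); eliminate B.
General Cole's strategy a1 is strictly dominated by a2 (C: 8>4, D: 12>4) and is removed.
General Cole's strategy a3 is strictly dominated by a2 (C: 8>7, D: 12>11) and is removed.
For General Rowe, D strictly dominates C on the remaining columns (a2: 7>1); eliminate C.
Among the remaining strategies, none is strictly dominated by another pure strategy of the same player, so the elimination stops.
Surviving strategies — General Rowe: {D}; General Cole: {a2}.

D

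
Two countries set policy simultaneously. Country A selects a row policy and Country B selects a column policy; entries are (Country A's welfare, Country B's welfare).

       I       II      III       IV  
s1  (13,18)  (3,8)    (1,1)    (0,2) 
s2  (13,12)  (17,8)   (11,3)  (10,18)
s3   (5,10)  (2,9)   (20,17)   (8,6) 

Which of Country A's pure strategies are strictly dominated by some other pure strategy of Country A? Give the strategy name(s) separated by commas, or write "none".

s1 is not dominated — it holds its own against s2 at I (13=13); s3 at I (13>5).
Nothing dominates s2: s1 at I (13=13); s3 at I (13>5).
s3: no other strategy beats it everywhere (s1 at III (20>1); s2 at III (20>11)).

none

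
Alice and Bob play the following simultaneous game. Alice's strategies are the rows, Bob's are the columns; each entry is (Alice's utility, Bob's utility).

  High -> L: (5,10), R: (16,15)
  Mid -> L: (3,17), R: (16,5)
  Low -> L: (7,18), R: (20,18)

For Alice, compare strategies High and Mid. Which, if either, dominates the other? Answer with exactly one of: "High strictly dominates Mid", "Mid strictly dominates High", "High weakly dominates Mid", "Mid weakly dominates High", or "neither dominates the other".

Compare High to Mid across every action of Bob: L: 5>3, R: 16=16.
High is at least as good everywhere and strictly better somewhere (tied only at R), so High weakly but not strictly dominates Mid.

High weakly dominates Mid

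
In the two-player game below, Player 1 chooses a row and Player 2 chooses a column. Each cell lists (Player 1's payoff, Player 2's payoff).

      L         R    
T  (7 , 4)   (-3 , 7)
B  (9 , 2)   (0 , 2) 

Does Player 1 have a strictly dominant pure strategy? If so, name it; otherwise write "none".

B

B vs T: L: 9>7, R: 0>-3.
B strictly beats every other strategy against every opponent action, so it is strictly dominant.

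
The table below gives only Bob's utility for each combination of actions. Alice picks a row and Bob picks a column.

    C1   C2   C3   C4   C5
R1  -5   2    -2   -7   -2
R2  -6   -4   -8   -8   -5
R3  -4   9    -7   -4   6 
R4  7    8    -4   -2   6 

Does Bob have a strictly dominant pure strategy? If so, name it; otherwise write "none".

C2

C2 vs C1: R1: 2>-5, R2: -4>-6, R3: 9>-4, R4: 8>7.
C2 vs C3: R1: 2>-2, R2: -4>-8, R3: 9>-7, R4: 8>-4.
C2 vs C4: R1: 2>-7, R2: -4>-8, R3: 9>-4, R4: 8>-2.
C2 vs C5: R1: 2>-2, R2: -4>-5, R3: 9>6, R4: 8>6.
C2 strictly beats every other strategy against every opponent action, so it is strictly dominant.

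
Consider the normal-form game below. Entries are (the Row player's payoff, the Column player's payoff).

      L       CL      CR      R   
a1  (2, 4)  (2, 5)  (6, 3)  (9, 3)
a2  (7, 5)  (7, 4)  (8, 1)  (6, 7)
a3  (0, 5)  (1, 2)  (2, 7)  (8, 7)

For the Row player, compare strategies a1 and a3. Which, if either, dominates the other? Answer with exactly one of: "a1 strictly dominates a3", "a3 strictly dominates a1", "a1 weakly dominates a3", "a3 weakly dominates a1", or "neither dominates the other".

a1 strictly dominates a3

a1's payoffs vs a3's, by the Column player's action — L: 2>0, CL: 2>1, CR: 6>2, R: 9>8.
Every comparison favours a1, so a1 strictly dominates a3.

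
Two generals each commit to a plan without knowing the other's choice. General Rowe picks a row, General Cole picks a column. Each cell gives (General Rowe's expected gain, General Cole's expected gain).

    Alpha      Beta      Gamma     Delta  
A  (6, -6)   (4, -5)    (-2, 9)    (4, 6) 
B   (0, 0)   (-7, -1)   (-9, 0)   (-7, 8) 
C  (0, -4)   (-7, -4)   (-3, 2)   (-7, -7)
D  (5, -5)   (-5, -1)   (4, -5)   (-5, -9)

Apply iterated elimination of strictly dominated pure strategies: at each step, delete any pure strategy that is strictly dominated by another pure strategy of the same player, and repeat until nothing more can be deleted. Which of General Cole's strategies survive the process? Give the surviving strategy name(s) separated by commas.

For General Rowe, A strictly dominates B on the remaining columns (Alpha: 6>0, Beta: 4>-7, Gamma: -2>-9, Delta: 4>-7); eliminate B.
For General Rowe, A strictly dominates C on the remaining columns (Alpha: 6>0, Beta: 4>-7, Gamma: -2>-3, Delta: 4>-7); eliminate C.
For General Cole, Beta strictly dominates Alpha on the remaining rows (A: -5>-6, D: -1>-5); eliminate Alpha.
For General Cole, Gamma strictly dominates Delta on the remaining rows (A: 9>6, D: -5>-9); eliminate Delta.
Among the remaining strategies, none is strictly dominated by another pure strategy of the same player, so the elimination stops.
Surviving strategies — General Rowe: {A, D}; General Cole: {Beta, Gamma}.

Beta, Gamma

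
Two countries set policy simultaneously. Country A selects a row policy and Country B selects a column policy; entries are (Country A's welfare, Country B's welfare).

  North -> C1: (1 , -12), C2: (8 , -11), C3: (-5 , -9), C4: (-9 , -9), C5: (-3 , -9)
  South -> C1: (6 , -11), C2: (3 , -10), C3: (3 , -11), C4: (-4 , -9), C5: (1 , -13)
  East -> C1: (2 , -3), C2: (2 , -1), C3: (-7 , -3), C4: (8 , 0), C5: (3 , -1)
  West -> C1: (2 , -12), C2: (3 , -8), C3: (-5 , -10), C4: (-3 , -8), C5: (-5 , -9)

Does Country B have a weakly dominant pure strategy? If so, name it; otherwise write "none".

C4 vs C1: North: -9>-12, South: -9>-11, East: 0>-3, West: -8>-12.
C4 vs C2: North: -9>-11, South: -9>-10, East: 0>-1, West: -8=-8.
C4 vs C3: North: -9=-9, South: -9>-11, East: 0>-3, West: -8>-10.
C4 vs C5: North: -9=-9, South: -9>-13, East: 0>-1, West: -8>-9.
C4 is at least as good as every other strategy against every opponent action, so it is weakly dominant.

C4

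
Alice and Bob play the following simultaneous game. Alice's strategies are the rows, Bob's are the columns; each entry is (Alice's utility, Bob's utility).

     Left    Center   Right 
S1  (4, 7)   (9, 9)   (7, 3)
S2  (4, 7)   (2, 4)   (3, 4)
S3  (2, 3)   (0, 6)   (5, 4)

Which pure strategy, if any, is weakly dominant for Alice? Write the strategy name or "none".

S1 vs S2: Left: 4=4, Center: 9>2, Right: 7>3.
S1 vs S3: Left: 4>2, Center: 9>0, Right: 7>5.
S1 is at least as good as every other strategy against every opponent action, so it is weakly dominant.

S1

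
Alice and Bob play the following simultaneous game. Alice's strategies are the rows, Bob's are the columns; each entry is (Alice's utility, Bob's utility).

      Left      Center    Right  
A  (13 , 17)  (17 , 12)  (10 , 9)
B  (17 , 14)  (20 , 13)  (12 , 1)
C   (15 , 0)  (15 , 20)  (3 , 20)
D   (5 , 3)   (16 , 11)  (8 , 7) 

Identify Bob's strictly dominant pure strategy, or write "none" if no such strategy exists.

Left fails to dominate Center at C (0<20).
Center fails to dominate Left at A (12<17).
Right fails to dominate Left at A (9<17).
No single strategy dominates all the others.

none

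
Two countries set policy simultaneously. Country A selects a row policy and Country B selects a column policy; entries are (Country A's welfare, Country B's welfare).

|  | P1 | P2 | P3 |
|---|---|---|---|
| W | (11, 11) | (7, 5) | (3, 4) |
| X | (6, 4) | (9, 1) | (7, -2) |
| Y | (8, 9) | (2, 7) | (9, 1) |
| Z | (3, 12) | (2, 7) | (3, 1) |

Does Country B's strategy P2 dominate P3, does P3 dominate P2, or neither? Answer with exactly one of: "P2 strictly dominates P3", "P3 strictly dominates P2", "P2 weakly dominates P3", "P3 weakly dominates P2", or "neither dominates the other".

P2 strictly dominates P3

P2's payoffs vs P3's, by Country A's action — W: 5>4, X: 1>-2, Y: 7>1, Z: 7>1.
P2 gives a strictly higher payoff against each choice by Country A, so P2 strictly dominates P3.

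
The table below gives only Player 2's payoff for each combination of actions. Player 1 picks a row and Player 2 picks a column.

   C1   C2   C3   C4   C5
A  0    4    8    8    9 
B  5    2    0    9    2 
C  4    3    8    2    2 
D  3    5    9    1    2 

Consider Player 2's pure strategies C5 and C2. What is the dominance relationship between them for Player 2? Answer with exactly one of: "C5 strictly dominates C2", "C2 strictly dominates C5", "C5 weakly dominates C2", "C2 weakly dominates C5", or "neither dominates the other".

neither dominates the other

C5's payoffs vs C2's, by Player 1's action — A: 9>4, B: 2=2, C: 2<3, D: 2<5.
C5 does better at A but worse at C, D; neither strategy dominates the other.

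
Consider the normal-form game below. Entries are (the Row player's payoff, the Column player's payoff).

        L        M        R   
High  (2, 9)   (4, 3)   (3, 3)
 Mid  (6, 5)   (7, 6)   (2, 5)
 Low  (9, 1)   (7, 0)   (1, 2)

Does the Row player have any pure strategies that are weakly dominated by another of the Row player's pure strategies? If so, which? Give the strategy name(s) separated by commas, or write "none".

none

High is not dominated — it holds its own against Mid at R (3>2); Low at R (3>1).
Mid is not dominated — it holds its own against High at L (6>2); Low at R (2>1).
Nothing dominates Low: High at L (9>2); Mid at L (9>6).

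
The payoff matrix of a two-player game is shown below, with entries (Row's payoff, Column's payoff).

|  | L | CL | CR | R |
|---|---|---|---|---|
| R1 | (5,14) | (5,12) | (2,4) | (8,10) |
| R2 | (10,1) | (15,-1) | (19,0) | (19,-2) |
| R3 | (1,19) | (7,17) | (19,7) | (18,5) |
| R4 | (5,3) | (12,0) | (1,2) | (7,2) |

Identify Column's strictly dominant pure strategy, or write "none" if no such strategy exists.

L

L vs CL: R1: 14>12, R2: 1>-1, R3: 19>17, R4: 3>0.
L vs CR: R1: 14>4, R2: 1>0, R3: 19>7, R4: 3>2.
L vs R: R1: 14>10, R2: 1>-2, R3: 19>5, R4: 3>2.
L strictly beats every other strategy against every opponent action, so it is strictly dominant.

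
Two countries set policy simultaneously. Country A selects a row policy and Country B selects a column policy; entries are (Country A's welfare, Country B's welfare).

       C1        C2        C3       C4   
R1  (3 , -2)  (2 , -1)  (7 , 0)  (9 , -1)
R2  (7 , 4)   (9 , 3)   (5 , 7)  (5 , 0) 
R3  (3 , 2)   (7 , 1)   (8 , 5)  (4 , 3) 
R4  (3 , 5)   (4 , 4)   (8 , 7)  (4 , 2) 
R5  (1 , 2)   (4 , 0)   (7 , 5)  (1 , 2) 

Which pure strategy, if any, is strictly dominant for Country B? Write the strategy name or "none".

C3 vs C1: R1: 0>-2, R2: 7>4, R3: 5>2, R4: 7>5, R5: 5>2.
C3 vs C2: R1: 0>-1, R2: 7>3, R3: 5>1, R4: 7>4, R5: 5>0.
C3 vs C4: R1: 0>-1, R2: 7>0, R3: 5>3, R4: 7>2, R5: 5>2.
C3 strictly beats every other strategy against every opponent action, so it is strictly dominant.

C3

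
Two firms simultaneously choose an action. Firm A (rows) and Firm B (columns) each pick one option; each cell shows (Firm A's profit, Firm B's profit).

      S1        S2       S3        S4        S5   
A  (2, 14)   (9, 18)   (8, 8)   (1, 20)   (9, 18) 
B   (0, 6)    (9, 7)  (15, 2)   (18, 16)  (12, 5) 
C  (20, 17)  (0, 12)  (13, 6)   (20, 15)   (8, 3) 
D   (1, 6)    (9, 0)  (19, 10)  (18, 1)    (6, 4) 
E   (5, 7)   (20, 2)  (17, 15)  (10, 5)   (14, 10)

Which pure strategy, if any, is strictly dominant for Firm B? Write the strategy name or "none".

none

S1 fails to dominate S2 at A (14<18).
S2 fails to dominate S1 at C (12<17).
S3 fails to dominate S1 at A (8<14).
S4 fails to dominate S1 at C (15<17).
S5 fails to dominate S1 at B (5<6).
No single strategy dominates all the others.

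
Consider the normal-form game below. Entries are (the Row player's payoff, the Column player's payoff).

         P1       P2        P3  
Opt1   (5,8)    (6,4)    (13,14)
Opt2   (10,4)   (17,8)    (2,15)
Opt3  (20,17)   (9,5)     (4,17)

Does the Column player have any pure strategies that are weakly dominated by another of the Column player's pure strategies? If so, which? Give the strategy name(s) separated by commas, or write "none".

P1 is weakly dominated by P3 (Opt1: 14>8, Opt2: 15>4, Opt3: 17=17).
P2 is weakly dominated by P3 (Opt1: 14>4, Opt2: 15>8, Opt3: 17>5).
Nothing dominates P3: P1 at Opt1 (14>8); P2 at Opt1 (14>4).

P1, P2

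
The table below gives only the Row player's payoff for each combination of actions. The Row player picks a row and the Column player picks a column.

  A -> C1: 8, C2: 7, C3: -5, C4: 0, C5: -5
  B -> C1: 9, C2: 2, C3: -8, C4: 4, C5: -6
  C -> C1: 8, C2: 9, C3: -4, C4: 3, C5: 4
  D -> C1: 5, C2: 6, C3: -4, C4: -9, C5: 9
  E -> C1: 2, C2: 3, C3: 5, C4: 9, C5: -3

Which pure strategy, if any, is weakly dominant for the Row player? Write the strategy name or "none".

A fails to dominate B at C1 (8<9).
B fails to dominate A at C2 (2<7).
C fails to dominate B at C1 (8<9).
D fails to dominate A at C1 (5<8).
E fails to dominate A at C1 (2<8).
No single strategy dominates all the others.

none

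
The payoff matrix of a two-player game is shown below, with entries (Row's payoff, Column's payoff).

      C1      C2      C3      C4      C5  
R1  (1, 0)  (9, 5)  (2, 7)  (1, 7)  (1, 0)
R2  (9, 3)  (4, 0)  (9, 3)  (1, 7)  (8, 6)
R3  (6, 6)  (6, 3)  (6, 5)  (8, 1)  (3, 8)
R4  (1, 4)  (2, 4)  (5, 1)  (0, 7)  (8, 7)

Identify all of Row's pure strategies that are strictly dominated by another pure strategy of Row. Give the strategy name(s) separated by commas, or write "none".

R1: no other strategy beats it everywhere (R2 at C2 (9>4); R3 at C2 (9>6); R4 at C1 (1=1)).
R2: no other strategy beats it everywhere (R1 at C1 (9>1); R3 at C1 (9>6); R4 at C1 (9>1)).
R3 is not dominated — it holds its own against R1 at C1 (6>1); R2 at C2 (6>4); R4 at C1 (6>1).
R4: no other strategy beats it everywhere (R1 at C1 (1=1); R2 at C5 (8=8); R3 at C5 (8>3)).

none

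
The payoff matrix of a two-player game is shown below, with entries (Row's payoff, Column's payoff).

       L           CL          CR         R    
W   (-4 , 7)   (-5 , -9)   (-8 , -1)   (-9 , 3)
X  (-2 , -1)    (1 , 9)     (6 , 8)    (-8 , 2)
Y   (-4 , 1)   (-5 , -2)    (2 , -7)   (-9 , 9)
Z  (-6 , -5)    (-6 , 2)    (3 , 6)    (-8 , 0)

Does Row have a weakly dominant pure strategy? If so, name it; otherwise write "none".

X

X vs W: L: -2>-4, CL: 1>-5, CR: 6>-8, R: -8>-9.
X vs Y: L: -2>-4, CL: 1>-5, CR: 6>2, R: -8>-9.
X vs Z: L: -2>-6, CL: 1>-6, CR: 6>3, R: -8=-8.
X is at least as good as every other strategy against every opponent action, so it is weakly dominant.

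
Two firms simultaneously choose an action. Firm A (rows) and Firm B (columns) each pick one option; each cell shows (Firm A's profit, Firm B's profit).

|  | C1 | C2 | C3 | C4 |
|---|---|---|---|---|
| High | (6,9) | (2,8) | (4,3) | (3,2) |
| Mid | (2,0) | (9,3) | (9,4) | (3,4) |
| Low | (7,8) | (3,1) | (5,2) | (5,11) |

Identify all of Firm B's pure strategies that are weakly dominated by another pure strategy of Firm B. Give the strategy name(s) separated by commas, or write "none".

C1 is not dominated — it holds its own against C2 at High (9>8); C3 at High (9>3); C4 at High (9>2).
C2 is not dominated — it holds its own against C1 at Mid (3>0); C3 at High (8>3); C4 at High (8>2).
C3 is not dominated — it holds its own against C1 at Mid (4>0); C2 at Mid (4>3); C4 at High (3>2).
C4 is not dominated — it holds its own against C1 at Mid (4>0); C2 at Mid (4>3); C3 at Low (11>2).

none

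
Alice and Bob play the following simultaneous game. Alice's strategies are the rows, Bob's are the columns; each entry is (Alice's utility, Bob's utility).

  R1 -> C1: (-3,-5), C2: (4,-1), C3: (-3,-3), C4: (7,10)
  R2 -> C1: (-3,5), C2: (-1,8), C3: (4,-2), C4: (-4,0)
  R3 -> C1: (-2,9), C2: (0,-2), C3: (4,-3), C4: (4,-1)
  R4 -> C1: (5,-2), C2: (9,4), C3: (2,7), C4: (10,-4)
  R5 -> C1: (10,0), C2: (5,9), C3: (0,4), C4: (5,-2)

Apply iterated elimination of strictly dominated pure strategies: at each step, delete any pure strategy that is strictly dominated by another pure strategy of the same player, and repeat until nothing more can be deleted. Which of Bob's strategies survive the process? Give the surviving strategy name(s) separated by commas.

C1, C2, C3

Alice's strategy R1 is strictly dominated by R4 (C1: 5>-3, C2: 9>4, C3: 2>-3, C4: 10>7) and is removed.
Bob's strategy C4 is strictly dominated by C1 (R2: 5>0, R3: 9>-1, R4: -2>-4, R5: 0>-2) and is removed.
Among the remaining strategies, none is strictly dominated by another pure strategy of the same player, so the elimination stops.
Surviving strategies — Alice: {R2, R3, R4, R5}; Bob: {C1, C2, C3}.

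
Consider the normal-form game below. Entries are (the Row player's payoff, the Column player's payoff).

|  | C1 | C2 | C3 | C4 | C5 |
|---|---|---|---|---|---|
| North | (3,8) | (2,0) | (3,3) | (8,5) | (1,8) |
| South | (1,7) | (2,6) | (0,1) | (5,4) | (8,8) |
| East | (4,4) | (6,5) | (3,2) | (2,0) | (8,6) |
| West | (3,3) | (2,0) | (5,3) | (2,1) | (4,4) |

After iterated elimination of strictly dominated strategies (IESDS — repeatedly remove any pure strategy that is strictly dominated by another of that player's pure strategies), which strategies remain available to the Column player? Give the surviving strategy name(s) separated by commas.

C5

Column C2 is eliminated: C5 beats it against every remaining row (North: 8>0, South: 8>6, East: 6>5, West: 4>0).
For the Column player, C5 strictly dominates C3 on the remaining rows (North: 8>3, South: 8>1, East: 6>2, West: 4>3); eliminate C3.
The Column player's strategy C4 is strictly dominated by C1 (North: 8>5, South: 7>4, East: 4>0, West: 3>1) and is removed.
The Row player's strategy North is strictly dominated by East (C1: 4>3, C5: 8>1) and is removed.
Row West is eliminated: East beats it against every remaining column (C1: 4>3, C5: 8>4).
For the Column player, C5 strictly dominates C1 on the remaining rows (South: 8>7, East: 6>4); eliminate C1.
Among the remaining strategies, none is strictly dominated by another pure strategy of the same player, so the elimination stops.
Surviving strategies — the Row player: {South, East}; the Column player: {C5}.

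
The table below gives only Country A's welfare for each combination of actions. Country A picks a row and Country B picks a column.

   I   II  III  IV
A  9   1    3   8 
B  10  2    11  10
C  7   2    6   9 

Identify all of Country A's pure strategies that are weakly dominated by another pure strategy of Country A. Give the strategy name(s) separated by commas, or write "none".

A, C

B weakly dominates A — I: 10>9, II: 2>1, III: 11>3, IV: 10>8.
B is not dominated — it holds its own against A at I (10>9); C at I (10>7).
C is weakly dominated by B (I: 10>7, II: 2=2, III: 11>6, IV: 10>9).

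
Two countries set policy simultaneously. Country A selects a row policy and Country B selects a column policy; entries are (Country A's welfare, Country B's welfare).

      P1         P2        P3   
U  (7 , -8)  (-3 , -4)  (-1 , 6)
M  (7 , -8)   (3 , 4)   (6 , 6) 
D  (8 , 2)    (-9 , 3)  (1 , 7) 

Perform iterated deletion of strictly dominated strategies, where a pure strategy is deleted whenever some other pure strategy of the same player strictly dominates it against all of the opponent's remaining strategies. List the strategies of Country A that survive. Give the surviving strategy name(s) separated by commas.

For Country B, P2 strictly dominates P1 on the remaining rows (U: -4>-8, M: 4>-8, D: 3>2); eliminate P1.
Row U is eliminated: M beats it against every remaining column (P2: 3>-3, P3: 6>-1).
Row D is eliminated: M beats it against every remaining column (P2: 3>-9, P3: 6>1).
For Country B, P3 strictly dominates P2 on the remaining rows (M: 6>4); eliminate P2.
Among the remaining strategies, none is strictly dominated by another pure strategy of the same player, so the elimination stops.
Surviving strategies — Country A: {M}; Country B: {P3}.

M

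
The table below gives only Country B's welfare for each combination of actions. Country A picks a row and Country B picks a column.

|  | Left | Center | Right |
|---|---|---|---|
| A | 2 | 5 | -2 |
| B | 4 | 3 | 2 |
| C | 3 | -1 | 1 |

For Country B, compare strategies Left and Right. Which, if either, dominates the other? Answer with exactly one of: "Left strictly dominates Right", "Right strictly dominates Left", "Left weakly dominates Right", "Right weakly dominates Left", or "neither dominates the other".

Left's payoffs vs Right's, by Country A's action — A: 2>-2, B: 4>2, C: 3>1.
Every comparison favours Left, so Left strictly dominates Right.

Left strictly dominates Right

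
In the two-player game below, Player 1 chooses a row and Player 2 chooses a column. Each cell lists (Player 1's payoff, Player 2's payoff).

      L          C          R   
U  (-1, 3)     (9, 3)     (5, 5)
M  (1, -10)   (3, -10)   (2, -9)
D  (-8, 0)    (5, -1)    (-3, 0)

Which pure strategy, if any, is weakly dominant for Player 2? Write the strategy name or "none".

R

R vs L: U: 5>3, M: -9>-10, D: 0=0.
R vs C: U: 5>3, M: -9>-10, D: 0>-1.
R is at least as good as every other strategy against every opponent action, so it is weakly dominant.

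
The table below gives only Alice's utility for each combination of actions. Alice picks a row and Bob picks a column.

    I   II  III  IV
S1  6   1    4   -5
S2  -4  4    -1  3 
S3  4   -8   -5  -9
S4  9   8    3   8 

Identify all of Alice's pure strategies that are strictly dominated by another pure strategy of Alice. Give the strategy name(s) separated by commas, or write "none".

S2, S3

Nothing dominates S1: S2 at I (6>-4); S3 at I (6>4); S4 at III (4>3).
S2: dominated, since S4 does at least as well everywhere (I: 9>-4, II: 8>4, III: 3>-1, IV: 8>3).
S3 is strictly dominated by S1 (I: 6>4, II: 1>-8, III: 4>-5, IV: -5>-9).
S4 is not dominated — it holds its own against S1 at I (9>6); S2 at I (9>-4); S3 at I (9>4).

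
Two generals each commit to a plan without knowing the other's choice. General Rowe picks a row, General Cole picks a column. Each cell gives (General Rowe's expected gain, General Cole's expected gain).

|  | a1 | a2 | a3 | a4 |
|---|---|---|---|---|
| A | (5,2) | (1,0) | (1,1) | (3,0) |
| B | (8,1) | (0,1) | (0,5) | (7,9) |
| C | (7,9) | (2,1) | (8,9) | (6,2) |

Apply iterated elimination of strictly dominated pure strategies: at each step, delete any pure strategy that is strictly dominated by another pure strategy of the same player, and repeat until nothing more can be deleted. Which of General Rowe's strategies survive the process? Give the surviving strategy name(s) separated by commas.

For General Rowe, C strictly dominates A on the remaining columns (a1: 7>5, a2: 2>1, a3: 8>1, a4: 6>3); eliminate A.
Column a2 is eliminated: a3 beats it against every remaining row (B: 5>1, C: 9>1).
Among the remaining strategies, none is strictly dominated by another pure strategy of the same player, so the elimination stops.
Surviving strategies — General Rowe: {B, C}; General Cole: {a1, a3, a4}.

B, C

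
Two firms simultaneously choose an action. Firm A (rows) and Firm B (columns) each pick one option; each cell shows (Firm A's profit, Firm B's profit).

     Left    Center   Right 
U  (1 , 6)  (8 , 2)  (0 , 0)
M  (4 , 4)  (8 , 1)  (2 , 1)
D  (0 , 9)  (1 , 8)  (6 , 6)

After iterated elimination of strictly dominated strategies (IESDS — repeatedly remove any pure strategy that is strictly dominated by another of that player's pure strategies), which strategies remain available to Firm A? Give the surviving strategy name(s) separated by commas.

M

Column Center is eliminated: Left beats it against every remaining row (U: 6>2, M: 4>1, D: 9>8).
Row U is eliminated: M beats it against every remaining column (Left: 4>1, Right: 2>0).
Firm B's strategy Right is strictly dominated by Left (M: 4>1, D: 9>6) and is removed.
For Firm A, M strictly dominates D on the remaining columns (Left: 4>0); eliminate D.
Among the remaining strategies, none is strictly dominated by another pure strategy of the same player, so the elimination stops.
Surviving strategies — Firm A: {M}; Firm B: {Left}.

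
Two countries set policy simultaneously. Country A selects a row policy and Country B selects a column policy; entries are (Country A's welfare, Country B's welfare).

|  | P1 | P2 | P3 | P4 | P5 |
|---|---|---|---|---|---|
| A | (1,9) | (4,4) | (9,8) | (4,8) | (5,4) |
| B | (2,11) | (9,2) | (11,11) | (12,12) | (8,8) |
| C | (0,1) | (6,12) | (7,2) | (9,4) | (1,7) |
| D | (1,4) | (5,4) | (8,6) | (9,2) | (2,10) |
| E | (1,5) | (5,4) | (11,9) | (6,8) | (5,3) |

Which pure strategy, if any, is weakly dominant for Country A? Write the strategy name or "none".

B vs A: P1: 2>1, P2: 9>4, P3: 11>9, P4: 12>4, P5: 8>5.
B vs C: P1: 2>0, P2: 9>6, P3: 11>7, P4: 12>9, P5: 8>1.
B vs D: P1: 2>1, P2: 9>5, P3: 11>8, P4: 12>9, P5: 8>2.
B vs E: P1: 2>1, P2: 9>5, P3: 11=11, P4: 12>6, P5: 8>5.
B is at least as good as every other strategy against every opponent action, so it is weakly dominant.

B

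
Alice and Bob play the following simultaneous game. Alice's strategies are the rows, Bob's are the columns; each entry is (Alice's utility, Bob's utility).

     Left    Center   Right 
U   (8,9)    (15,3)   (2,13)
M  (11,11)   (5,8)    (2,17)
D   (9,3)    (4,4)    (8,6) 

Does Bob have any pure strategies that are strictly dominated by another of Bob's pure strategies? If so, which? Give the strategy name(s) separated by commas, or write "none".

Left: dominated, since Right does at least as well everywhere (U: 13>9, M: 17>11, D: 6>3).
Center: dominated, since Right does at least as well everywhere (U: 13>3, M: 17>8, D: 6>4).
Nothing dominates Right: Left at U (13>9); Center at U (13>3).

Left, Center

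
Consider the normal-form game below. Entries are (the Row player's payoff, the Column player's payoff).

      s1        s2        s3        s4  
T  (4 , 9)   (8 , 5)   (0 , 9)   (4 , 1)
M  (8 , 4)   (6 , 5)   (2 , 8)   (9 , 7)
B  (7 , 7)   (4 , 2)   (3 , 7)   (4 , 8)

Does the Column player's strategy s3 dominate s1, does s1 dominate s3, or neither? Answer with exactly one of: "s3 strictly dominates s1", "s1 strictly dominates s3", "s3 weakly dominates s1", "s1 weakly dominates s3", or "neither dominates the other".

s3's payoffs vs s1's, by the Row player's action — T: 9=9, M: 8>4, B: 7=7.
s3 is at least as good everywhere and strictly better somewhere (tied only at T, B), so s3 weakly but not strictly dominates s1.

s3 weakly dominates s1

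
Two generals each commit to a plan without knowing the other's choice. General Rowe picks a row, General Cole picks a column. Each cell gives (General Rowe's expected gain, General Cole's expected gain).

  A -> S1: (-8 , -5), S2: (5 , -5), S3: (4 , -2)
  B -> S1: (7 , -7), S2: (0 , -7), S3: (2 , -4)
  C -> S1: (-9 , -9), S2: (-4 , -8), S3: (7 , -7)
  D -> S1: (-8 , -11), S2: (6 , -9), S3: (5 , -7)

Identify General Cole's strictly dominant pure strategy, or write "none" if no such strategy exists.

S3 vs S1: A: -2>-5, B: -4>-7, C: -7>-9, D: -7>-11.
S3 vs S2: A: -2>-5, B: -4>-7, C: -7>-8, D: -7>-9.
S3 strictly beats every other strategy against every opponent action, so it is strictly dominant.

S3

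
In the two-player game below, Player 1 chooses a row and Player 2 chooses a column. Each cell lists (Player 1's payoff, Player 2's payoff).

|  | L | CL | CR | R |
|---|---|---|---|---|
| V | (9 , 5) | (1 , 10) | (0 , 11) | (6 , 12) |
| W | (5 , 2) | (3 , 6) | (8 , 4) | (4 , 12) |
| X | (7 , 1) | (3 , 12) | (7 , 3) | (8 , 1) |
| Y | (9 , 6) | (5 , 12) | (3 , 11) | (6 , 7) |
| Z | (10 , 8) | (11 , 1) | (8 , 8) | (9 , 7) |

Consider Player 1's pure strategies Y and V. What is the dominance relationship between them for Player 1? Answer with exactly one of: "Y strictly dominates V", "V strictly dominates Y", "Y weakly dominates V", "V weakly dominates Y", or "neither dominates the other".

Compare Y to V across each choice by Player 2: L: 9=9, CL: 5>1, CR: 3>0, R: 6=6.
Y is at least as good everywhere and strictly better somewhere (tied only at L, R), so Y weakly but not strictly dominates V.

Y weakly dominates V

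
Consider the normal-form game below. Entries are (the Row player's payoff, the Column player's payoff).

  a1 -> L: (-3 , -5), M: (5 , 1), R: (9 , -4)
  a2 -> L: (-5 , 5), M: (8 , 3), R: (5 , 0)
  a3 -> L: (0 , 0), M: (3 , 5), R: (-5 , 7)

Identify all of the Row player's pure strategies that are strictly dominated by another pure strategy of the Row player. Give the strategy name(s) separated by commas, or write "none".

Nothing dominates a1: a2 at L (-3>-5); a3 at M (5>3).
Nothing dominates a2: a1 at M (8>5); a3 at M (8>3).
a3: no other strategy beats it everywhere (a1 at L (0>-3); a2 at L (0>-5)).

none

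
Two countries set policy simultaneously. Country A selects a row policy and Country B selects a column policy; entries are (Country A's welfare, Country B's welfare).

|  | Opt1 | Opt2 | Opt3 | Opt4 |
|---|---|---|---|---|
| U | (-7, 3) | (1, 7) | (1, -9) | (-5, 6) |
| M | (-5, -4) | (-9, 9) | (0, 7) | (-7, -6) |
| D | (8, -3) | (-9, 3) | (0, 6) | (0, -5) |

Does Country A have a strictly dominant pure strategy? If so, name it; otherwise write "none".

U fails to dominate M at Opt1 (-7<-5).
M fails to dominate U at Opt2 (-9<1).
D fails to dominate U at Opt2 (-9<1).
No single strategy dominates all the others.

none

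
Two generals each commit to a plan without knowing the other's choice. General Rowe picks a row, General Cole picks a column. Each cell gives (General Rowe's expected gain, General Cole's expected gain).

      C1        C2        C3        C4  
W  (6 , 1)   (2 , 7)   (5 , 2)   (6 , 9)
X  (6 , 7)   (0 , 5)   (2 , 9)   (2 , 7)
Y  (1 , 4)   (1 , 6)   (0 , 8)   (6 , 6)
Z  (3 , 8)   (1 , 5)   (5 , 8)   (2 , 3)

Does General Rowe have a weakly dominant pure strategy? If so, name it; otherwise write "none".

W

W vs X: C1: 6=6, C2: 2>0, C3: 5>2, C4: 6>2.
W vs Y: C1: 6>1, C2: 2>1, C3: 5>0, C4: 6=6.
W vs Z: C1: 6>3, C2: 2>1, C3: 5=5, C4: 6>2.
W is at least as good as every other strategy against every opponent action, so it is weakly dominant.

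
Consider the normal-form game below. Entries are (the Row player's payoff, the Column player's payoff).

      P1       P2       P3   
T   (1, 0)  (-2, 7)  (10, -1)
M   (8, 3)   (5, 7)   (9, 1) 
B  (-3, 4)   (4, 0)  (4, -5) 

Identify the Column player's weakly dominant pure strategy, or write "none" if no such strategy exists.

none

P1 fails to dominate P2 at T (0<7).
P2 fails to dominate P1 at B (0<4).
P3 fails to dominate P1 at T (-1<0).
No single strategy dominates all the others.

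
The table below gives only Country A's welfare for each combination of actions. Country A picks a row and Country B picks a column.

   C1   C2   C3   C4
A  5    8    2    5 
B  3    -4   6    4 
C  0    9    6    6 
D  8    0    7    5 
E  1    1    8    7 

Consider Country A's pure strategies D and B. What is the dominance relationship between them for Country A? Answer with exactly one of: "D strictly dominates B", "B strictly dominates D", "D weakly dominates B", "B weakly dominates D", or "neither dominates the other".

D strictly dominates B

Compare D to B across every action of Country B: C1: 8>3, C2: 0>-4, C3: 7>6, C4: 5>4.
D gives a strictly higher payoff against every action of Country B, so D strictly dominates B.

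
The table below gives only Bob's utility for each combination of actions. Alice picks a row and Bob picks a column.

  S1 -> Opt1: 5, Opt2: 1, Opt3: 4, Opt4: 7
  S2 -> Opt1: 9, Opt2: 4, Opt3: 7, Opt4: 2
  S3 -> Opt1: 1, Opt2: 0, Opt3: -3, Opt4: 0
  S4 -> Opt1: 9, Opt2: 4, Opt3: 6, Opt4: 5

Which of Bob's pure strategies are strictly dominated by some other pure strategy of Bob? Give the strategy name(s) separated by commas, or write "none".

Opt1 is not dominated — it holds its own against Opt2 at S1 (5>1); Opt3 at S1 (5>4); Opt4 at S2 (9>2).
Opt1 strictly dominates Opt2 — S1: 5>1, S2: 9>4, S3: 1>0, S4: 9>4.
Opt3: dominated, since Opt1 does at least as well everywhere (S1: 5>4, S2: 9>7, S3: 1>-3, S4: 9>6).
Nothing dominates Opt4: Opt1 at S1 (7>5); Opt2 at S1 (7>1); Opt3 at S1 (7>4).

Opt2, Opt3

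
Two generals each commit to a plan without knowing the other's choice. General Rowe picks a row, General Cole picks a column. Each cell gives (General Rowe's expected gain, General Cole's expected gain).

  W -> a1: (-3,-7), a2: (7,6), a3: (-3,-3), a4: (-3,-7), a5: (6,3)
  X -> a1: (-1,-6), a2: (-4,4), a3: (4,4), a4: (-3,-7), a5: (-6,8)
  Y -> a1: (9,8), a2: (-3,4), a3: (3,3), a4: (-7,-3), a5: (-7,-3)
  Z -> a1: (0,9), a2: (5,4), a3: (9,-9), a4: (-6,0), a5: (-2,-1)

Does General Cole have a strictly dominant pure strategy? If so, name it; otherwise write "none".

none

a1 fails to dominate a2 at W (-7<6).
a2 fails to dominate a1 at Y (4<8).
a3 fails to dominate a1 at Y (3<8).
a4 fails to dominate a1 at W (-7=-7).
a5 fails to dominate a1 at Y (-3<8).
No single strategy dominates all the others.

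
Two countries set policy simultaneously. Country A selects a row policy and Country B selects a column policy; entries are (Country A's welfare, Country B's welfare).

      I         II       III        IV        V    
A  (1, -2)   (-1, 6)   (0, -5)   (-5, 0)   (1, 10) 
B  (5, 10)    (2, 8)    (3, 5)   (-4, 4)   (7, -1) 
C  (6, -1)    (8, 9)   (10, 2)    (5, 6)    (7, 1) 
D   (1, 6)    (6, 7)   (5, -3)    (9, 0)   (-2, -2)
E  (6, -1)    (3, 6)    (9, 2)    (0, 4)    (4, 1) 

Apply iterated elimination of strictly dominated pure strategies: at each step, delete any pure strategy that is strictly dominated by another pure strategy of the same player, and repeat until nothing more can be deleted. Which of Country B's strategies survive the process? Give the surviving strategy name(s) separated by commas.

II

Country A's strategy A is strictly dominated by B (I: 5>1, II: 2>-1, III: 3>0, IV: -4>-5, V: 7>1) and is removed.
Country B's strategy III is strictly dominated by II (B: 8>5, C: 9>2, D: 7>-3, E: 6>2) and is removed.
Country B's strategy IV is strictly dominated by II (B: 8>4, C: 9>6, D: 7>0, E: 6>4) and is removed.
For Country A, C strictly dominates D on the remaining columns (I: 6>1, II: 8>6, V: 7>-2); eliminate D.
Country B's strategy V is strictly dominated by II (B: 8>-1, C: 9>1, E: 6>1) and is removed.
Country A's strategy B is strictly dominated by C (I: 6>5, II: 8>2) and is removed.
Country B's strategy I is strictly dominated by II (C: 9>-1, E: 6>-1) and is removed.
Country A's strategy E is strictly dominated by C (II: 8>3) and is removed.
Among the remaining strategies, none is strictly dominated by another pure strategy of the same player, so the elimination stops.
Surviving strategies — Country A: {C}; Country B: {II}.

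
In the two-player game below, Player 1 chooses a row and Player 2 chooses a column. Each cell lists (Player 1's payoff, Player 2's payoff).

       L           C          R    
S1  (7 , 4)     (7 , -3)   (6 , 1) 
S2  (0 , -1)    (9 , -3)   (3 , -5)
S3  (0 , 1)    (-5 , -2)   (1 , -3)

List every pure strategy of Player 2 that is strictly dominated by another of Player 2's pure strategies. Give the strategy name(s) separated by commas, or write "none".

L is not dominated — it holds its own against C at S1 (4>-3); R at S1 (4>1).
L strictly dominates C — S1: 4>-3, S2: -1>-3, S3: 1>-2.
L strictly dominates R — S1: 4>1, S2: -1>-5, S3: 1>-3.

C, R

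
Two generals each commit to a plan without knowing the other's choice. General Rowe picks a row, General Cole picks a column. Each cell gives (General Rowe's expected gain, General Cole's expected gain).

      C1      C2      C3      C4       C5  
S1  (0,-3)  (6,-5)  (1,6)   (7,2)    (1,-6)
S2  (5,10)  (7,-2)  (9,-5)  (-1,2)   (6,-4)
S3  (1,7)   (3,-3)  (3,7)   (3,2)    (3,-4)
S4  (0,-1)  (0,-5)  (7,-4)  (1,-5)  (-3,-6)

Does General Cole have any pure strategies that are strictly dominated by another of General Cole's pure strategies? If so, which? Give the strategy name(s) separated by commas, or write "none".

C2, C5

C1: no other strategy beats it everywhere (C2 at S1 (-3>-5); C3 at S2 (10>-5); C4 at S2 (10>2); C5 at S1 (-3>-6)).
C2 is strictly dominated by C1 (S1: -3>-5, S2: 10>-2, S3: 7>-3, S4: -1>-5).
Nothing dominates C3: C1 at S1 (6>-3); C2 at S1 (6>-5); C4 at S1 (6>2); C5 at S1 (6>-6).
C4 is not dominated — it holds its own against C1 at S1 (2>-3); C2 at S1 (2>-5); C3 at S2 (2>-5); C5 at S1 (2>-6).
C5 is strictly dominated by C1 (S1: -3>-6, S2: 10>-4, S3: 7>-4, S4: -1>-6).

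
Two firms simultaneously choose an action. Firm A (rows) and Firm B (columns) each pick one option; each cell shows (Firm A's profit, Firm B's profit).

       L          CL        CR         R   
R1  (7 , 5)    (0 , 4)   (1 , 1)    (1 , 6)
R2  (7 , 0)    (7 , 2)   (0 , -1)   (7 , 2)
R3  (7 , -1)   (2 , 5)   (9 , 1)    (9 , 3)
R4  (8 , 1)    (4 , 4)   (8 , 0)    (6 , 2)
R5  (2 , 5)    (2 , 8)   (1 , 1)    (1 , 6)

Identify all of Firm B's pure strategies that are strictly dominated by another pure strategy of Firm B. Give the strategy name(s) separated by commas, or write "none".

R strictly dominates L — R1: 6>5, R2: 2>0, R3: 3>-1, R4: 2>1, R5: 6>5.
CL: no other strategy beats it everywhere (L at R2 (2>0); CR at R1 (4>1); R at R2 (2=2)).
CR is strictly dominated by CL (R1: 4>1, R2: 2>-1, R3: 5>1, R4: 4>0, R5: 8>1).
R: no other strategy beats it everywhere (L at R1 (6>5); CL at R1 (6>4); CR at R1 (6>1)).

L, CR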